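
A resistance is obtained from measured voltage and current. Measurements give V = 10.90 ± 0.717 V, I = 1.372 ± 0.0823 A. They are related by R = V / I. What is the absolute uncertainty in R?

0.707 Ω

Each factor contributes (exponent × relative error)² to (δR/R)²:
  (1·δV/V)² = (1×0.0658)² = 0.00433;  (-1·δI/I)² = (-1×0.0600)² = 0.00360
δR/R = √(0.00793) = 0.0890
R = 7.945 Ω, so δR = 0.0890 × 7.945 = 0.707 Ω.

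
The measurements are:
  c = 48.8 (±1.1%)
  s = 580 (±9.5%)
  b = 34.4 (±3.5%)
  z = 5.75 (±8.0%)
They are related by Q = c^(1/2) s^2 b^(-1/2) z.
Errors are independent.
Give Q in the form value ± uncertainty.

(2.30 ± 0.477) × 10^6

Relative error in a monomial: (δQ/Q)² = Σ (nᵢ · δxᵢ/xᵢ)².
  (½·δc/c)² = (0.5×0.0110)² = 3.03e-05;  (2·δs/s)² = (2×0.0950)² = 0.0361;  (−½·δb/b)² = (-0.5×0.0350)² = 0.000306;  (1·δz/z)² = (1×0.0800)² = 0.00640
δQ/Q = √(0.0428) = 0.207
Q = 2.3e+06, so δQ = 0.207 × 2.3e+06 = 4.77e+05.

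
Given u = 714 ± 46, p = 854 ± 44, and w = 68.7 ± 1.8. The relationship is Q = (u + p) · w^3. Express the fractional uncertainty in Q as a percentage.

8.85%

Let h = u + p = 1570. δh = √(δu² + δp²) = √(2120 + 1940) = 63.7, so δh/h = 0.0406.
Q is then a monomial in h, w:
δQ/Q = √((δh/h)² + (3·δw/w)²) = √(0.00165 + 0.00618) = 0.0885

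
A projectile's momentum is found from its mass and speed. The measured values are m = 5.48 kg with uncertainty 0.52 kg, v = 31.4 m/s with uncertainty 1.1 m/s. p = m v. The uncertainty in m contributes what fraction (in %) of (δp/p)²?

88.0%

(δp/p)² = (1·δm/m)² + (1·δv/v)²
  m term: (1×0.0949)² = 0.00900
  v term: (1×0.0350)² = 0.00123
Total = 0.0102. Share from m = 0.00900/0.0102 = 0.880.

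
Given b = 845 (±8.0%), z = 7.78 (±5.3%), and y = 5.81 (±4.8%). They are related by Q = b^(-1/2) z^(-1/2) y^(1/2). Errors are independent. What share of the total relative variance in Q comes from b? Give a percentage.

55.6%

(δQ/Q)² = (−½·δb/b)² + (−½·δz/z)² + (½·δy/y)²
  b term: (-0.5×0.0800)² = 0.00160
  z term: (-0.5×0.0530)² = 0.000702
  y term: (0.5×0.0480)² = 0.000576
Total = 0.00288. Share from b = 0.00160/0.00288 = 0.556.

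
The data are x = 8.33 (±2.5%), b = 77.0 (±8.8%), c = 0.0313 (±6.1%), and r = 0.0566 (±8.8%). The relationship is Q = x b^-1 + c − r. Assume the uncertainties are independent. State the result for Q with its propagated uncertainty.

0.0829 ± 0.0112

Let p = x·b^-1 = 0.108. δp/p = √((1·δx/x)² + (-1·δb/b)²) = √(0.000625 + 0.00774) = 0.0915, so δp = 0.00990.
Q = p + c − r: δQ = √(δp² + δc² + δr²) = √(9.79e-05 + 3.65e-06 + 2.48e-05) = 0.0112
Q = 0.0829.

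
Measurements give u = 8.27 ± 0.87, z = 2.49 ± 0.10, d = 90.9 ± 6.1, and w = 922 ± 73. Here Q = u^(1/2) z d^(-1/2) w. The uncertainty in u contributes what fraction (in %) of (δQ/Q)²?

(δQ/Q)² = (½·δu/u)² + (1·δz/z)² + (−½·δd/d)² + (1·δw/w)²
  u term: (0.5×0.105)² = 0.00277
  z term: (1×0.0402)² = 0.00161
  d term: (-0.5×0.0671)² = 0.00113
  w term: (1×0.0792)² = 0.00627
Total = 0.0118. Share from u = 0.00277/0.0118 = 0.235.

23.5%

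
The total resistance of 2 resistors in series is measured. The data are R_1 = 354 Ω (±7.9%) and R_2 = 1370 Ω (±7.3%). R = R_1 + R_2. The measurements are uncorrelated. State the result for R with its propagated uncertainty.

1720 ± 104 Ω

R is a linear combination, so absolute uncertainties add in quadrature:
  (δR_1)² = 782;  (δR_2)² = 10000
δR = √(10800) = 104 Ω
R = 1720 Ω.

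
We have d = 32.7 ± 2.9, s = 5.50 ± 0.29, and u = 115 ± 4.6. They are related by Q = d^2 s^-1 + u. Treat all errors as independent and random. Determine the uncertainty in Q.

Let p = d^2·s^-1 = 194. δp/p = √((2·δd/d)² + (-1·δs/s)²) = √(0.0315 + 0.00278) = 0.185, so δp = 36.0.
Q = p + u: δQ = √(δp² + δu²) = √(1290 + 21.2) = 36.3

36.3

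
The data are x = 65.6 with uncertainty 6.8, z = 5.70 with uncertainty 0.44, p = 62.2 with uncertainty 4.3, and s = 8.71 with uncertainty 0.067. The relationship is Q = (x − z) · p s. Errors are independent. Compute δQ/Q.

Let u = x − z = 59.9. δu = √(δx² + δz²) = √(46.2 + 0.194) = 6.81, so δu/u = 0.114.
Q is then a monomial in u, p, s:
δQ/Q = √((δu/u)² + (1·δp/p)² + (1·δs/s)²) = √(0.0129 + 0.00478 + 5.92e-05) = 0.133

0.133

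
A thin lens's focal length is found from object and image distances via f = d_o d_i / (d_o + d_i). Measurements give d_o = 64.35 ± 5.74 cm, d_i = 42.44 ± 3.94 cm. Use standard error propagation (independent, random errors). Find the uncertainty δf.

∂f/∂d_o = (d_i/(d_o+d_i))² = 0.158;  ∂f/∂d_i = (d_o/(d_o+d_i))² = 0.363
δf = √((∂f/∂d_o · δd_o)² + (∂f/∂d_i · δd_i)²) = √(0.822 + 2.05) = 1.69 cm

1.69 cm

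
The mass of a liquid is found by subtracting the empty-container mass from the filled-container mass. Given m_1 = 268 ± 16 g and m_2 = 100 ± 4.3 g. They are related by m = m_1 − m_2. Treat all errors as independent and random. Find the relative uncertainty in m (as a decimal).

0.0986

Absolute uncertainties add in quadrature for a linear combination:
  (δm_1)² = 256;  (δm_2)² = 18.5
δm = √(274) = 16.6 g
m = 168 g, so δm/m = 16.6/168 = 0.0986.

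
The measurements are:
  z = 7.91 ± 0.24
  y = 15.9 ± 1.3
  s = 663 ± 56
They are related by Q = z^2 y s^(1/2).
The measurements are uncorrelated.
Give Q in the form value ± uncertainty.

Q is a product of powers, so relative uncertainties combine in quadrature:
  (2·δz/z)² = (2×0.0303)² = 0.00368;  (1·δy/y)² = (1×0.0818)² = 0.00668;  (½·δs/s)² = (0.5×0.0845)² = 0.00178
δQ/Q = √(0.0122) = 0.110
Q = 25600, so δQ = 0.110 × 25600 = 2820.

25600 ± 2820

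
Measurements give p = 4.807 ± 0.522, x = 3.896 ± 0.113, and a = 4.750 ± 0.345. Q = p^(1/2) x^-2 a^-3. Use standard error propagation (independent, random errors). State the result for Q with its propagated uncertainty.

For a monomial Q ∝ p^(1/2), x^-2, a^-3, fractional errors add in quadrature:
  (½·δp/p)² = (0.5×0.109)² = 0.00295;  (-2·δx/x)² = (-2×0.0290)² = 0.00336;  (-3·δa/a)² = (-3×0.0726)² = 0.0475
δQ/Q = √(0.0538) = 0.232
Q = 0.001348, so δQ = 0.232 × 0.001348 = 0.000313.

0.001348 ± 0.000313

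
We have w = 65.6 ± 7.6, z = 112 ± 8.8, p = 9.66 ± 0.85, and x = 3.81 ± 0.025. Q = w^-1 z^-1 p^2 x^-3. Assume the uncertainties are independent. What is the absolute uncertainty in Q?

5.18e-05

For a monomial Q ∝ w^-1, z^-1, p^2, x^-3, fractional errors add in quadrature:
  (-1·δw/w)² = (-1×0.116)² = 0.0134;  (-1·δz/z)² = (-1×0.0786)² = 0.00617;  (2·δp/p)² = (2×0.0880)² = 0.0310;  (-3·δx/x)² = (-3×0.00656)² = 0.000388
δQ/Q = √(0.0510) = 0.226
Q = 0.000230, so δQ = 0.226 × 0.000230 = 5.18e-05.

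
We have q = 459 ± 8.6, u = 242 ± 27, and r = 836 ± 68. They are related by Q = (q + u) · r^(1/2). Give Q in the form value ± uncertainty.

20300 ± 1160

Let w = q + u = 701. δw = √(δq² + δu²) = √(74.0 + 729) = 28.3, so δw/w = 0.0404.
Q is then a monomial in w, r:
δQ/Q = √((δw/w)² + (½·δr/r)²) = √(0.00163 + 0.00165) = 0.0573
Q = 20300, so δQ = 0.0573 × 20300 = 1160.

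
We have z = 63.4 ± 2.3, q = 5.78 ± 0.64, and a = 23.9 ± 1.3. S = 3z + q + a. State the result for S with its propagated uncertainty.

Absolute uncertainties add in quadrature for a linear combination:
  (3·δz)² = 47.6;  (δq)² = 0.410;  (δa)² = 1.69
δS = √(49.7) = 7.05
S = 220.

220 ± 7.05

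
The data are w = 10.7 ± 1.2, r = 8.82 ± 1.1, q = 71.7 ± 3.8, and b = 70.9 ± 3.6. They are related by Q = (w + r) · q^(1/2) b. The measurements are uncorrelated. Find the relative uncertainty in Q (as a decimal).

Let u = w + r = 19.5. δu = √(δw² + δr²) = √(1.44 + 1.21) = 1.63, so δu/u = 0.0834.
Q is then a monomial in u, q, b:
δQ/Q = √((δu/u)² + (½·δq/q)² + (1·δb/b)²) = √(0.00695 + 0.000702 + 0.00258) = 0.101

0.101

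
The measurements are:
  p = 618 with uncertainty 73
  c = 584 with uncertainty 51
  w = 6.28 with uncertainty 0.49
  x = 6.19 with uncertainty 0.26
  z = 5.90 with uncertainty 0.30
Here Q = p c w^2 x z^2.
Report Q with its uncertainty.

(3.07 ± 0.739) × 10^9

Since Q is a product/quotient, work with relative uncertainties:
  (1·δp/p)² = (1×0.118)² = 0.0140;  (1·δc/c)² = (1×0.0873)² = 0.00763;  (2·δw/w)² = (2×0.0780)² = 0.0244;  (1·δx/x)² = (1×0.0420)² = 0.00176;  (2·δz/z)² = (2×0.0508)² = 0.0103
δQ/Q = √(0.0580) = 0.241
Q = 3.07e+09, so δQ = 0.241 × 3.07e+09 = 7.39e+08.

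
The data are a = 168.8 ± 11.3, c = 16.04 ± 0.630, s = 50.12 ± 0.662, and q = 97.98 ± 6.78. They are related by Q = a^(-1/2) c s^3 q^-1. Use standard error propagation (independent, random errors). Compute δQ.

Each factor contributes (exponent × relative error)² to (δQ/Q)²:
  (−½·δa/a)² = (-0.5×0.0669)² = 0.00112;  (1·δc/c)² = (1×0.0393)² = 0.00154;  (3·δs/s)² = (3×0.0132)² = 0.00157;  (-1·δq/q)² = (-1×0.0692)² = 0.00479
δQ/Q = √(0.00902) = 0.0950
Q = 1586, so δQ = 0.0950 × 1586 = 151.

151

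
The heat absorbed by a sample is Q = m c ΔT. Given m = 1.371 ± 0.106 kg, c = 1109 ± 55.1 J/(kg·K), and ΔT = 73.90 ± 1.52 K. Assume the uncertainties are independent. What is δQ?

Products/powers → add relative errors in quadrature, weighted by exponent:
  (1·δm/m)² = (1×0.0773)² = 0.00598;  (1·δc/c)² = (1×0.0497)² = 0.00247;  (1·δΔT/ΔT)² = (1×0.0206)² = 0.000423
δQ/Q = √(0.00887) = 0.0942
Q = 112400 J, so δQ = 0.0942 × 112400 = 10600 J.

10600 J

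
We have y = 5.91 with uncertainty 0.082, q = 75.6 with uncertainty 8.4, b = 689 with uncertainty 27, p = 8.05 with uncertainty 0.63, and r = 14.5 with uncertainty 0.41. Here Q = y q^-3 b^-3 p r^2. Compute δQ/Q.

Q is a product of powers, so relative uncertainties combine in quadrature:
  (1·δy/y)² = (1×0.0139)² = 0.000193;  (-3·δq/q)² = (-3×0.111)² = 0.111;  (-3·δb/b)² = (-3×0.0392)² = 0.0138;  (1·δp/p)² = (1×0.0783)² = 0.00612;  (2·δr/r)² = (2×0.0283)² = 0.00320
δQ/Q = √(0.134) = 0.367

0.367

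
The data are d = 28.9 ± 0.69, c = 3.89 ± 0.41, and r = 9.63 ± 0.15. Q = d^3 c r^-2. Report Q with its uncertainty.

1010 ± 133

Products/powers → add relative errors in quadrature, weighted by exponent:
  (3·δd/d)² = (3×0.0239)² = 0.00513;  (1·δc/c)² = (1×0.105)² = 0.0111;  (-2·δr/r)² = (-2×0.0156)² = 0.000970
δQ/Q = √(0.0172) = 0.131
Q = 1010, so δQ = 0.131 × 1010 = 133.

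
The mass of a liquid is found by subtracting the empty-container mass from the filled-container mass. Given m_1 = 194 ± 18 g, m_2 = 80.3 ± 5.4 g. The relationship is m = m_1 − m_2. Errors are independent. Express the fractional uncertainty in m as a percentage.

For a sum/difference, combine absolute errors in quadrature:
  (δm_1)² = 324;  (δm_2)² = 29.2
δm = √(353) = 18.8 g
m = 114 g, so δm/m = 18.8/114 = 0.165.

16.5%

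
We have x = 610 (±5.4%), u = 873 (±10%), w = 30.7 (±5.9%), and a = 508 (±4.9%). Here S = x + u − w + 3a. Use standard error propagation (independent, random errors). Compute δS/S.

0.0402

Each term contributes (cᵢ δxᵢ)² to (δS)²:
  (δx)² = 1090;  (δu)² = 7620;  (δw)² = 3.28;  (3·δa)² = 5580
δS = √(14300) = 120
S = 2980, so δS/S = 120/2980 = 0.0402.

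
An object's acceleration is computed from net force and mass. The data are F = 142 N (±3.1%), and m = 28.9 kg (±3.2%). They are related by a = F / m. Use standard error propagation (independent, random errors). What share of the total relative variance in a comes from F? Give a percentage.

48.4%

(δa/a)² = (1·δF/F)² + (-1·δm/m)²
  F term: (1×0.0310)² = 0.000961
  m term: (-1×0.0320)² = 0.00102
Total = 0.00198. Share from F = 0.000961/0.00198 = 0.484.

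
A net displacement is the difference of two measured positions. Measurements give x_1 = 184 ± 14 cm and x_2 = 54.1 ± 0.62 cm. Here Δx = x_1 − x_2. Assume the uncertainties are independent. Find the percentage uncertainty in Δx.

For a sum/difference, combine absolute errors in quadrature:
  (δx_1)² = 196;  (δx_2)² = 0.384
δΔx = √(196) = 14.0 cm
Δx = 130 cm, so δΔx/Δx = 14.0/130 = 0.108.

10.8%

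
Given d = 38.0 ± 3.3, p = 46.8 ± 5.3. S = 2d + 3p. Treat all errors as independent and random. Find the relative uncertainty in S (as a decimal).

0.0796

Sums and differences: (δS)² = Σ (cᵢ δxᵢ)².
  (2·δd)² = 43.6;  (3·δp)² = 253
δS = √(296) = 17.2
S = 216, so δS/S = 17.2/216 = 0.0796.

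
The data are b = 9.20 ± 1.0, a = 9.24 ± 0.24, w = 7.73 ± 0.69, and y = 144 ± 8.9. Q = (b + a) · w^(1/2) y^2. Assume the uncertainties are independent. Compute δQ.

Let u = b + a = 18.4. δu = √(δb² + δa²) = √(1.00 + 0.0576) = 1.03, so δu/u = 0.0558.
Q is then a monomial in u, w, y:
δQ/Q = √((δu/u)² + (½·δw/w)² + (2·δy/y)²) = √(0.00311 + 0.00199 + 0.0153) = 0.143
Q = 1.06e+06, so δQ = 0.143 × 1.06e+06 = 1.52e+05.

1.52e+05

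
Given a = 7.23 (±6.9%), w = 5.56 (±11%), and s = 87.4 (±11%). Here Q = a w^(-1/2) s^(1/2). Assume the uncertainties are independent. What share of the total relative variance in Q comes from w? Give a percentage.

(δQ/Q)² = (1·δa/a)² + (−½·δw/w)² + (½·δs/s)²
  a term: (1×0.0690)² = 0.00476
  w term: (-0.5×0.110)² = 0.00302
  s term: (0.5×0.110)² = 0.00302
Total = 0.0108. Share from w = 0.00302/0.0108 = 0.280.

28.0%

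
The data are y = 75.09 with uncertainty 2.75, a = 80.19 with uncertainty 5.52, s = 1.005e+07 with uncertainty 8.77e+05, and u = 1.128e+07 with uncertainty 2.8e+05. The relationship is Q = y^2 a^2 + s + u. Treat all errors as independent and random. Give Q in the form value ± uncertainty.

Let p = y^2·a^2 = 3.626e+07. δp/p = √((2·δy/y)² + (2·δa/a)²) = √(0.00536 + 0.0190) = 0.156, so δp = 5.65e+06.
Q = p + s + u: δQ = √(δp² + δs² + δu²) = √(3.2e+13 + 7.69e+11 + 7.84e+10) = 5.73e+06
Q = 5.759e+07.

(5.759 ± 0.573) × 10^7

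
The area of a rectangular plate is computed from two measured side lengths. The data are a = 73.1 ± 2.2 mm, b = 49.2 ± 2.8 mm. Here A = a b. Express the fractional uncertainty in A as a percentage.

6.44%

Relative error in a monomial: (δA/A)² = Σ (nᵢ · δxᵢ/xᵢ)².
  (1·δa/a)² = (1×0.0301)² = 0.000906;  (1·δb/b)² = (1×0.0569)² = 0.00324
δA/A = √(0.00414) = 0.0644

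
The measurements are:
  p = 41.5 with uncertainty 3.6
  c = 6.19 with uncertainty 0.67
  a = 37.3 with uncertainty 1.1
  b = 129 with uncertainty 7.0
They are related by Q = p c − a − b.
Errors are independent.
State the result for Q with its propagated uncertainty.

Let w = p·c = 257. δw/w = √((1·δp/p)² + (1·δc/c)²) = √(0.00753 + 0.0117) = 0.139, so δw = 35.6.
Q = w − a − b: δQ = √(δw² + δa² + δb²) = √(1270 + 1.21 + 49.0) = 36.3
Q = 90.6.

90.6 ± 36.3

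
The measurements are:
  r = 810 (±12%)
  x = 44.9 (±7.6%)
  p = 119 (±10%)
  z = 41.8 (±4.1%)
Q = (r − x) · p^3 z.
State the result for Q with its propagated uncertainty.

(5.39 ± 1.77) × 10^10

Let u = r − x = 765. δu = √(δr² + δx²) = √(9450 + 11.6) = 97.3, so δu/u = 0.127.
Q is then a monomial in u, p, z:
δQ/Q = √((δu/u)² + (3·δp/p)² + (1·δz/z)²) = √(0.0162 + 0.0900 + 0.00168) = 0.328
Q = 5.39e+10, so δQ = 0.328 × 5.39e+10 = 1.77e+10.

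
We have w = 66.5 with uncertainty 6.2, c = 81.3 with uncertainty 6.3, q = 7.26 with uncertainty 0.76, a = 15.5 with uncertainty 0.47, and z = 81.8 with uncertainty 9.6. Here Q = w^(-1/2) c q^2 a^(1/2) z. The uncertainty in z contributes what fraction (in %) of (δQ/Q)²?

(δQ/Q)² = (−½·δw/w)² + (1·δc/c)² + (2·δq/q)² + (½·δa/a)² + (1·δz/z)²
  w term: (-0.5×0.0932)² = 0.00217
  c term: (1×0.0775)² = 0.00600
  q term: (2×0.105)² = 0.0438
  a term: (0.5×0.0303)² = 0.000230
  z term: (1×0.117)² = 0.0138
Total = 0.0660. Share from z = 0.0138/0.0660 = 0.209.

20.9%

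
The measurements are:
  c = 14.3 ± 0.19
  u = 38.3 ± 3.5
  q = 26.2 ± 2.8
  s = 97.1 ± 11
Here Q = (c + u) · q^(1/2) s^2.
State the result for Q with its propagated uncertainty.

Let w = c + u = 52.6. δw = √(δc² + δu²) = √(0.0361 + 12.2) = 3.51, so δw/w = 0.0666.
Q is then a monomial in w, q, s:
δQ/Q = √((δw/w)² + (½·δq/q)² + (2·δs/s)²) = √(0.00444 + 0.00286 + 0.0513) = 0.242
Q = 2.54e+06, so δQ = 0.242 × 2.54e+06 = 6.15e+05.

(2.54 ± 0.615) × 10^6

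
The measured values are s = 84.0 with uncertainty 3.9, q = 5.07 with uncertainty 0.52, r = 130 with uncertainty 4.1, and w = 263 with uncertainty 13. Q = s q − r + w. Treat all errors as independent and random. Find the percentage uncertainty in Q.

8.92%

Let p = s·q = 426. δp/p = √((1·δs/s)² + (1·δq/q)²) = √(0.00216 + 0.0105) = 0.113, so δp = 47.9.
Q = p − r + w: δQ = √(δp² + δr² + δw²) = √(2300 + 16.8 + 169) = 49.8
Q = 559, so δQ/Q = 49.8/559 = 0.0892.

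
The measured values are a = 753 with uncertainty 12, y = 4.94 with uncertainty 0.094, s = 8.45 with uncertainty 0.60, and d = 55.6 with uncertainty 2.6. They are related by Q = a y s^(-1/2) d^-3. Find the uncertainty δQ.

0.00109

Since Q is a product/quotient, work with relative uncertainties:
  (1·δa/a)² = (1×0.0159)² = 0.000254;  (1·δy/y)² = (1×0.0190)² = 0.000362;  (−½·δs/s)² = (-0.5×0.0710)² = 0.00126;  (-3·δd/d)² = (-3×0.0468)² = 0.0197
δQ/Q = √(0.0216) = 0.147
Q = 0.00745, so δQ = 0.147 × 0.00745 = 0.00109.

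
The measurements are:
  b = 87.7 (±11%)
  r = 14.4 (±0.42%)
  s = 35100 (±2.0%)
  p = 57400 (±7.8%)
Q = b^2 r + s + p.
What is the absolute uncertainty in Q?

24800

Let w = b^2·r = 1.11e+05. δw/w = √((2·δb/b)² + (1·δr/r)²) = √(0.0484 + 1.76e-05) = 0.220, so δw = 24400.
Q = w + s + p: δQ = √(δw² + δs² + δp²) = √(5.94e+08 + 4.93e+05 + 2e+07) = 24800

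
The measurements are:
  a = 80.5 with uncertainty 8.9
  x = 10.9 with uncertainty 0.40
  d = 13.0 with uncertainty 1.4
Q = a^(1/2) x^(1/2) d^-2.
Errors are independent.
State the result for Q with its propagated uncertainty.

Products/powers → add relative errors in quadrature, weighted by exponent:
  (½·δa/a)² = (0.5×0.111)² = 0.00306;  (½·δx/x)² = (0.5×0.0367)² = 0.000337;  (-2·δd/d)² = (-2×0.108)² = 0.0464
δQ/Q = √(0.0498) = 0.223
Q = 0.175, so δQ = 0.223 × 0.175 = 0.0391.

0.175 ± 0.0391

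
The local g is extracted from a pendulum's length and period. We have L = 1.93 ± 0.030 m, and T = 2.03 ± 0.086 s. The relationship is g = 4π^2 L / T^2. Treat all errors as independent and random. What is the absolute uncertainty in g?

Relative error in a monomial: (δg/g)² = Σ (nᵢ · δxᵢ/xᵢ)².
  (1·δL/L)² = (1×0.0155)² = 0.000242;  (-2·δT/T)² = (-2×0.0424)² = 0.00718
δg/g = √(0.00742) = 0.0861
g = 18.5 m/s^2, so δg = 0.0861 × 18.5 = 1.59 m/s^2.

1.59 m/s^2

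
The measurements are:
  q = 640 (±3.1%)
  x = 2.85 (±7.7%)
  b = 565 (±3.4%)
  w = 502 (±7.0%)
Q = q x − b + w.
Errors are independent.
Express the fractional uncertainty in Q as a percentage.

8.89%

Let p = q·x = 1820. δp/p = √((1·δq/q)² + (1·δx/x)²) = √(0.000961 + 0.00593) = 0.0830, so δp = 151.
Q = p − b + w: δQ = √(δp² + δb² + δw²) = √(22900 + 369 + 1230) = 157
Q = 1760, so δQ/Q = 157/1760 = 0.0889.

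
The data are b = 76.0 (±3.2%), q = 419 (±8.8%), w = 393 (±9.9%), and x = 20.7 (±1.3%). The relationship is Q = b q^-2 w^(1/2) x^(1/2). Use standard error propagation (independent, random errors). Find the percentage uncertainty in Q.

18.6%

Products/powers → add relative errors in quadrature, weighted by exponent:
  (1·δb/b)² = (1×0.0320)² = 0.00102;  (-2·δq/q)² = (-2×0.0880)² = 0.0310;  (½·δw/w)² = (0.5×0.0990)² = 0.00245;  (½·δx/x)² = (0.5×0.0130)² = 4.23e-05
δQ/Q = √(0.0345) = 0.186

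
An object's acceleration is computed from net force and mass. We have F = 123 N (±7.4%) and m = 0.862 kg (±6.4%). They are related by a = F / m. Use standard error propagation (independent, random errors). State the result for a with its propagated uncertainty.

Products/powers → add relative errors in quadrature, weighted by exponent:
  (1·δF/F)² = (1×0.0740)² = 0.00548;  (-1·δm/m)² = (-1×0.0640)² = 0.00410
δa/a = √(0.00957) = 0.0978
a = 143 m/s^2, so δa = 0.0978 × 143 = 14.0 m/s^2.

143 ± 14.0 m/s^2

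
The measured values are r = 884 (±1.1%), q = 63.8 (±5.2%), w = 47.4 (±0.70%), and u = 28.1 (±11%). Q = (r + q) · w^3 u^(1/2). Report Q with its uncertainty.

Let h = r + q = 948. δh = √(δr² + δq²) = √(94.6 + 11.0) = 10.3, so δh/h = 0.0108.
Q is then a monomial in h, w, u:
δQ/Q = √((δh/h)² + (3·δw/w)² + (½·δu/u)²) = √(0.000118 + 0.000441 + 0.00302) = 0.0599
Q = 5.35e+08, so δQ = 0.0599 × 5.35e+08 = 3.2e+07.

(5.35 ± 0.320) × 10^8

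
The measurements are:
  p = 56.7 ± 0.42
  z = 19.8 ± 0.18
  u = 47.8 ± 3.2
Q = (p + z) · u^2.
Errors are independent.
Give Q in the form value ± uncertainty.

Let w = p + z = 76.5. δw = √(δp² + δz²) = √(0.176 + 0.0324) = 0.457, so δw/w = 0.00597.
Q is then a monomial in w, u:
δQ/Q = √((δw/w)² + (2·δu/u)²) = √(3.57e-05 + 0.0179) = 0.134
Q = 1.75e+05, so δQ = 0.134 × 1.75e+05 = 23400.

(1.75 ± 0.234) × 10^5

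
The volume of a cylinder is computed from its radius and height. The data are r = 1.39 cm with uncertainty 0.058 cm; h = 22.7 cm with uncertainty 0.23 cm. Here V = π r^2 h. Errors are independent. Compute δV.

V is a product of powers, so relative uncertainties combine in quadrature:
  (2·δr/r)² = (2×0.0417)² = 0.00696;  (1·δh/h)² = (1×0.0101)² = 0.000103
δV/V = √(0.00707) = 0.0841
V = 138 cm^3, so δV = 0.0841 × 138 = 11.6 cm^3.

11.6 cm^3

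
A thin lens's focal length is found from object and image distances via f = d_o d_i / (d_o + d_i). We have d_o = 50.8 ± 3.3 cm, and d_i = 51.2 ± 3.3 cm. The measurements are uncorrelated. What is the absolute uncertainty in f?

1.17 cm

∂f/∂d_o = (d_i/(d_o+d_i))² = 0.252;  ∂f/∂d_i = (d_o/(d_o+d_i))² = 0.248
δf = √((∂f/∂d_o · δd_o)² + (∂f/∂d_i · δd_i)²) = √(0.691 + 0.670) = 1.17 cm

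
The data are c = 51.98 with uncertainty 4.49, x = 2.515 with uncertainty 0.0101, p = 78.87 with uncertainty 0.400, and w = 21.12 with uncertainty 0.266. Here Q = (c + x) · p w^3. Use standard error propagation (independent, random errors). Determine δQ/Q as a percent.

Let u = c + x = 54.49. δu = √(δc² + δx²) = √(20.2 + 0.000102) = 4.49, so δu/u = 0.0824.
Q is then a monomial in u, p, w:
δQ/Q = √((δu/u)² + (1·δp/p)² + (3·δw/w)²) = √(0.00679 + 2.57e-05 + 0.00143) = 0.0908

9.08%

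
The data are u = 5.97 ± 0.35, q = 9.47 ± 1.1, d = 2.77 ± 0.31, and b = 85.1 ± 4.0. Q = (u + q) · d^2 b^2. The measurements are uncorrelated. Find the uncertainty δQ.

2.18e+05

Let w = u + q = 15.4. δw = √(δu² + δq²) = √(0.122 + 1.21) = 1.15, so δw/w = 0.0748.
Q is then a monomial in w, d, b:
δQ/Q = √((δw/w)² + (2·δd/d)² + (2·δb/b)²) = √(0.00559 + 0.0501 + 0.00884) = 0.254
Q = 8.58e+05, so δQ = 0.254 × 8.58e+05 = 2.18e+05.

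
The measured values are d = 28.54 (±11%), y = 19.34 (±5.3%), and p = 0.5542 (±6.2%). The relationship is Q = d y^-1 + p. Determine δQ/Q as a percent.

Let w = d·y^-1 = 1.476. δw/w = √((1·δd/d)² + (-1·δy/y)²) = √(0.0121 + 0.00281) = 0.122, so δw = 0.180.
Q = w + p: δQ = √(δw² + δp²) = √(0.0325 + 0.00118) = 0.183
Q = 2.030, so δQ/Q = 0.183/2.030 = 0.0904.

9.04%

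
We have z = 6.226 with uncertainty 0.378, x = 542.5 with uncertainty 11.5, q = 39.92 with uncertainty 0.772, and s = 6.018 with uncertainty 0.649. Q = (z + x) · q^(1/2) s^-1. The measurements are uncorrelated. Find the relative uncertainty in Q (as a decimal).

Let u = z + x = 548.7. δu = √(δz² + δx²) = √(0.143 + 132) = 11.5, so δu/u = 0.0210.
Q is then a monomial in u, q, s:
δQ/Q = √((δu/u)² + (½·δq/q)² + (-1·δs/s)²) = √(0.000440 + 9.35e-05 + 0.0116) = 0.110

0.110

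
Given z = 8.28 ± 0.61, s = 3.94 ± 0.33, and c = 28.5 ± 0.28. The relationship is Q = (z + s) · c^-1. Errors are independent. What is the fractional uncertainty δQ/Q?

0.0576

Let u = z + s = 12.2. δu = √(δz² + δs²) = √(0.372 + 0.109) = 0.694, so δu/u = 0.0568.
Q is then a monomial in u, c:
δQ/Q = √((δu/u)² + (-1·δc/c)²) = √(0.00322 + 9.65e-05) = 0.0576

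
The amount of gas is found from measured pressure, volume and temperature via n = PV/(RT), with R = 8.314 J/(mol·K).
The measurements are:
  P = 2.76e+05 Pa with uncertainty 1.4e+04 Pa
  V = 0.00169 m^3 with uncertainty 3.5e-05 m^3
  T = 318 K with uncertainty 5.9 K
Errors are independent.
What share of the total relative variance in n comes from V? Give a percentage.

12.8%

(δn/n)² = (1·δP/P)² + (1·δV/V)² + (-1·δT/T)²
  P term: (1×0.0507)² = 0.00257
  V term: (1×0.0207)² = 0.000429
  T term: (-1×0.0186)² = 0.000344
Total = 0.00335. Share from V = 0.000429/0.00335 = 0.128.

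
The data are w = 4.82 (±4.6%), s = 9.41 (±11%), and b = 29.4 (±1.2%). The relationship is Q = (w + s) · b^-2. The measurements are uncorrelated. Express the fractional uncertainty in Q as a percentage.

7.82%

Let u = w + s = 14.2. δu = √(δw² + δs²) = √(0.0492 + 1.07) = 1.06, so δu/u = 0.0744.
Q is then a monomial in u, b:
δQ/Q = √((δu/u)² + (-2·δb/b)²) = √(0.00553 + 0.000576) = 0.0782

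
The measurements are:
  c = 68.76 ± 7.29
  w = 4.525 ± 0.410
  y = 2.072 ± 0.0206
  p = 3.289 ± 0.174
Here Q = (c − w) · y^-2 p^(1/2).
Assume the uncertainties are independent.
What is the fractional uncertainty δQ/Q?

Let u = c − w = 64.23. δu = √(δc² + δw²) = √(53.1 + 0.168) = 7.30, so δu/u = 0.114.
Q is then a monomial in u, y, p:
δQ/Q = √((δu/u)² + (-2·δy/y)² + (½·δp/p)²) = √(0.0129 + 0.000395 + 0.000700) = 0.118

0.118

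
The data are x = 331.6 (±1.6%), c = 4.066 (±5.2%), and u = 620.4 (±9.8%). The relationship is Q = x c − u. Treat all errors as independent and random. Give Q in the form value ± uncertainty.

727.9 ± 95.3

Let p = x·c = 1348. δp/p = √((1·δx/x)² + (1·δc/c)²) = √(0.000256 + 0.00270) = 0.0544, so δp = 73.4.
Q = p − u: δQ = √(δp² + δu²) = √(5380 + 3700) = 95.3
Q = 727.9.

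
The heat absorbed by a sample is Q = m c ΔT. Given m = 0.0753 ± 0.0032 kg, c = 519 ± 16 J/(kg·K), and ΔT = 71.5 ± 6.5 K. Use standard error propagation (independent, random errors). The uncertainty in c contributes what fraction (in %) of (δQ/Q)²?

8.62%

(δQ/Q)² = (1·δm/m)² + (1·δc/c)² + (1·δΔT/ΔT)²
  m term: (1×0.0425)² = 0.00181
  c term: (1×0.0308)² = 0.000950
  ΔT term: (1×0.0909)² = 0.00826
Total = 0.0110. Share from c = 0.000950/0.0110 = 0.0862.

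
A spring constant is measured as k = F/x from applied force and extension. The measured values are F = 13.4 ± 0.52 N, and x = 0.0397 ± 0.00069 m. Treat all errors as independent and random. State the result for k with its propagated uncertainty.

338 ± 14.4 N/m

k is a product of powers, so relative uncertainties combine in quadrature:
  (1·δF/F)² = (1×0.0388)² = 0.00151;  (-1·δx/x)² = (-1×0.0174)² = 0.000302
δk/k = √(0.00181) = 0.0425
k = 338 N/m, so δk = 0.0425 × 338 = 14.4 N/m.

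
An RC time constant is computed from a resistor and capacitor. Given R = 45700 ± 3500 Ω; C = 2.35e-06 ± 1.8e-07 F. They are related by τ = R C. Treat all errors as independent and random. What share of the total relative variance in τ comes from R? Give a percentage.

50.0%

(δτ/τ)² = (1·δR/R)² + (1·δC/C)²
  R term: (1×0.0766)² = 0.00587
  C term: (1×0.0766)² = 0.00587
Total = 0.0117. Share from R = 0.00587/0.0117 = 0.500.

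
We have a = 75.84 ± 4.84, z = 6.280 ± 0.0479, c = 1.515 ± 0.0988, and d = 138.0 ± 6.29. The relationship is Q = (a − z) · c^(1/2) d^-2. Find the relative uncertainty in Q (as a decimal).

Let u = a − z = 69.56. δu = √(δa² + δz²) = √(23.4 + 0.00229) = 4.84, so δu/u = 0.0696.
Q is then a monomial in u, c, d:
δQ/Q = √((δu/u)² + (½·δc/c)² + (-2·δd/d)²) = √(0.00484 + 0.00106 + 0.00831) = 0.119

0.119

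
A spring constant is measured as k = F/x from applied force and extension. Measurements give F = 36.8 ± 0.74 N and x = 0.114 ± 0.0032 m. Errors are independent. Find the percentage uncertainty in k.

Products/powers → add relative errors in quadrature, weighted by exponent:
  (1·δF/F)² = (1×0.0201)² = 0.000404;  (-1·δx/x)² = (-1×0.0281)² = 0.000788
δk/k = √(0.00119) = 0.0345

3.45%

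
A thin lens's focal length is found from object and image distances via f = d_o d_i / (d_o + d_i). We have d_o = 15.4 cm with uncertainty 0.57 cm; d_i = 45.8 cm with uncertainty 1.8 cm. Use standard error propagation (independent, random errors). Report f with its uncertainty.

11.5 ± 0.339 cm

∂f/∂d_o = (d_i/(d_o+d_i))² = 0.560;  ∂f/∂d_i = (d_o/(d_o+d_i))² = 0.0633
δf = √((∂f/∂d_o · δd_o)² + (∂f/∂d_i · δd_i)²) = √(0.102 + 0.0130) = 0.339 cm
f = 11.5 cm.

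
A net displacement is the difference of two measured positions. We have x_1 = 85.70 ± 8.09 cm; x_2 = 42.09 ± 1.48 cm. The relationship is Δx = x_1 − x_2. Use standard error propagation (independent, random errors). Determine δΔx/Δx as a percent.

18.9%

Absolute uncertainties add in quadrature for a linear combination:
  (δx_1)² = 65.4;  (δx_2)² = 2.19
δΔx = √(67.6) = 8.22 cm
Δx = 43.61 cm, so δΔx/Δx = 8.22/43.61 = 0.189.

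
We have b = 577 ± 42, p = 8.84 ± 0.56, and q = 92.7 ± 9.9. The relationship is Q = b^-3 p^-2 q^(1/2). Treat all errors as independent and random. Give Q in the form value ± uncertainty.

Each factor contributes (exponent × relative error)² to (δQ/Q)²:
  (-3·δb/b)² = (-3×0.0728)² = 0.0477;  (-2·δp/p)² = (-2×0.0633)² = 0.0161;  (½·δq/q)² = (0.5×0.107)² = 0.00285
δQ/Q = √(0.0666) = 0.258
Q = 6.41e-10, so δQ = 0.258 × 6.41e-10 = 1.66e-10.

(6.41 ± 1.66) × 10^-10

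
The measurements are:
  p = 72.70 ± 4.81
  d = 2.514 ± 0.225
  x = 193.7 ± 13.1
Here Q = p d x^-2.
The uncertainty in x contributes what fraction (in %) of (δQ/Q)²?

59.6%

(δQ/Q)² = (1·δp/p)² + (1·δd/d)² + (-2·δx/x)²
  p term: (1×0.0662)² = 0.00438
  d term: (1×0.0895)² = 0.00801
  x term: (-2×0.0676)² = 0.0183
Total = 0.0307. Share from x = 0.0183/0.0307 = 0.596.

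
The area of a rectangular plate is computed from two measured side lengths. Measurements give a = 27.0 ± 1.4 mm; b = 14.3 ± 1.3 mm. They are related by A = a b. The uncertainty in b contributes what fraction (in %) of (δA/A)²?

(δA/A)² = (1·δa/a)² + (1·δb/b)²
  a term: (1×0.0519)² = 0.00269
  b term: (1×0.0909)² = 0.00826
Total = 0.0110. Share from b = 0.00826/0.0110 = 0.755.

75.5%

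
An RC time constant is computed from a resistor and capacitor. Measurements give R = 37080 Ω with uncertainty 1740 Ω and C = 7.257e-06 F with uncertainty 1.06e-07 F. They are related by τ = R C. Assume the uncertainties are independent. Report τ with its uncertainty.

0.2691 ± 0.0132 s

τ is a product of powers, so relative uncertainties combine in quadrature:
  (1·δR/R)² = (1×0.0469)² = 0.00220;  (1·δC/C)² = (1×0.0146)² = 0.000213
δτ/τ = √(0.00242) = 0.0491
τ = 0.2691 s, so δτ = 0.0491 × 0.2691 = 0.0132 s.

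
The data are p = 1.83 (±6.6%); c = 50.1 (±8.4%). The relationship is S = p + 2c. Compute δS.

8.42

Absolute uncertainties add in quadrature for a linear combination:
  (δp)² = 0.0146;  (2·δc)² = 70.8
δS = √(70.9) = 8.42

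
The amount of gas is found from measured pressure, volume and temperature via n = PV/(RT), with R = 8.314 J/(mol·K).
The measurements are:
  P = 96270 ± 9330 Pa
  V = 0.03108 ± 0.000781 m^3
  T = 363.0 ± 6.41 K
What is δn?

0.101 mol

Relative error in a monomial: (δn/n)² = Σ (nᵢ · δxᵢ/xᵢ)².
  (1·δP/P)² = (1×0.0969)² = 0.00939;  (1·δV/V)² = (1×0.0251)² = 0.000631;  (-1·δT/T)² = (-1×0.0177)² = 0.000312
δn/n = √(0.0103) = 0.102
n = 0.9914 mol, so δn = 0.102 × 0.9914 = 0.101 mol.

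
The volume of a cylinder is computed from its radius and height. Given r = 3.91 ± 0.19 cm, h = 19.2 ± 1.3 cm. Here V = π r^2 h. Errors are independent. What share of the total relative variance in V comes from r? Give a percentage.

(δV/V)² = (2·δr/r)² + (1·δh/h)²
  r term: (2×0.0486)² = 0.00945
  h term: (1×0.0677)² = 0.00458
Total = 0.0140. Share from r = 0.00945/0.0140 = 0.673.

67.3%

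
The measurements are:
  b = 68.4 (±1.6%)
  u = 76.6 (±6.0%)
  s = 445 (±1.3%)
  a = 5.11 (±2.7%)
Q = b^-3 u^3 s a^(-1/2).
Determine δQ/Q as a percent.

18.7%

Q is a product of powers, so relative uncertainties combine in quadrature:
  (-3·δb/b)² = (-3×0.0160)² = 0.00230;  (3·δu/u)² = (3×0.0600)² = 0.0324;  (1·δs/s)² = (1×0.0130)² = 0.000169;  (−½·δa/a)² = (-0.5×0.0270)² = 0.000182
δQ/Q = √(0.0351) = 0.187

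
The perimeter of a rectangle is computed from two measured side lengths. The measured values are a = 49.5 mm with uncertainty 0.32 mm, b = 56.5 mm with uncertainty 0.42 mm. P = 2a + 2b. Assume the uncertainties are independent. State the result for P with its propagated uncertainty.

Absolute uncertainties add in quadrature for a linear combination:
  (2·δa)² = 0.410;  (2·δb)² = 0.706
δP = √(1.12) = 1.06 mm
P = 212 mm.

212 ± 1.06 mm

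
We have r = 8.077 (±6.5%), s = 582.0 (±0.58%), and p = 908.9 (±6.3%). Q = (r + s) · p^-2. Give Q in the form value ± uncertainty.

(7.143 ± 0.901) × 10^-4

Let u = r + s = 590.1. δu = √(δr² + δs²) = √(0.276 + 11.4) = 3.42, so δu/u = 0.00579.
Q is then a monomial in u, p:
δQ/Q = √((δu/u)² + (-2·δp/p)²) = √(3.35e-05 + 0.0159) = 0.126
Q = 0.0007143, so δQ = 0.126 × 0.0007143 = 9.01e-05.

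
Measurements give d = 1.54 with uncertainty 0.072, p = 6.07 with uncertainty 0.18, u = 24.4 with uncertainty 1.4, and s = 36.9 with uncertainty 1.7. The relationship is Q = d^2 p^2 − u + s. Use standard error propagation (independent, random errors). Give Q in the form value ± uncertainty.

99.9 ± 9.92

Let w = d^2·p^2 = 87.4. δw/w = √((2·δd/d)² + (2·δp/p)²) = √(0.00874 + 0.00352) = 0.111, so δw = 9.68.
Q = w − u + s: δQ = √(δw² + δu² + δs²) = √(93.6 + 1.96 + 2.89) = 9.92
Q = 99.9.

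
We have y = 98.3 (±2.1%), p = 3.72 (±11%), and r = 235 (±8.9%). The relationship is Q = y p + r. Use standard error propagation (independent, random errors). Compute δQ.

Let w = y·p = 366. δw/w = √((1·δy/y)² + (1·δp/p)²) = √(0.000441 + 0.0121) = 0.112, so δw = 41.0.
Q = w + r: δQ = √(δw² + δr²) = √(1680 + 437) = 46.0

46.0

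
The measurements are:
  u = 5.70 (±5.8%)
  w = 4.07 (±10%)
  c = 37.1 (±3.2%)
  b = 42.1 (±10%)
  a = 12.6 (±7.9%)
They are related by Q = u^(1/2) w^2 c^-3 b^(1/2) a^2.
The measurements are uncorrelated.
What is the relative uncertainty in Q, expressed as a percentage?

27.8%

Since Q is a product/quotient, work with relative uncertainties:
  (½·δu/u)² = (0.5×0.0580)² = 0.000841;  (2·δw/w)² = (2×0.100)² = 0.0400;  (-3·δc/c)² = (-3×0.0320)² = 0.00922;  (½·δb/b)² = (0.5×0.100)² = 0.00250;  (2·δa/a)² = (2×0.0790)² = 0.0250
δQ/Q = √(0.0775) = 0.278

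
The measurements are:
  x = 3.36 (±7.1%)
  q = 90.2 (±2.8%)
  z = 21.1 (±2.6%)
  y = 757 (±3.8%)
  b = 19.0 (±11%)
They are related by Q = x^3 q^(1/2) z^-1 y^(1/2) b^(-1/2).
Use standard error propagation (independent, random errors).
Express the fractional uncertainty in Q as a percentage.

Products/powers → add relative errors in quadrature, weighted by exponent:
  (3·δx/x)² = (3×0.0710)² = 0.0454;  (½·δq/q)² = (0.5×0.0280)² = 0.000196;  (-1·δz/z)² = (-1×0.0260)² = 0.000676;  (½·δy/y)² = (0.5×0.0380)² = 0.000361;  (−½·δb/b)² = (-0.5×0.110)² = 0.00302
δQ/Q = √(0.0496) = 0.223

22.3%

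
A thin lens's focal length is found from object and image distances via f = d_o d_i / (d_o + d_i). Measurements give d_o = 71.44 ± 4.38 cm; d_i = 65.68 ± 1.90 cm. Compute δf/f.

0.0330

∂f/∂d_o = (d_i/(d_o+d_i))² = 0.229;  ∂f/∂d_i = (d_o/(d_o+d_i))² = 0.271
δf = √((∂f/∂d_o · δd_o)² + (∂f/∂d_i · δd_i)²) = √(1.01 + 0.266) = 1.13 cm
f = 34.22 cm, so δf/f = 1.13/34.22 = 0.0330.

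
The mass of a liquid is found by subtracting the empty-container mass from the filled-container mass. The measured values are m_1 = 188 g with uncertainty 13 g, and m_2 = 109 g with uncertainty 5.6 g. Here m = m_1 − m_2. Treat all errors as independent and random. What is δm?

Each term contributes (cᵢ δxᵢ)² to (δm)²:
  (δm_1)² = 169;  (δm_2)² = 31.4
δm = √(200) = 14.2 g

14.2 g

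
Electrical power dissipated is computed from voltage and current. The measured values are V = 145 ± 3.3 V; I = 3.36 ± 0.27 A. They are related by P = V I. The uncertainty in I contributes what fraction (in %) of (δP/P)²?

92.6%

(δP/P)² = (1·δV/V)² + (1·δI/I)²
  V term: (1×0.0228)² = 0.000518
  I term: (1×0.0804)² = 0.00646
Total = 0.00698. Share from I = 0.00646/0.00698 = 0.926.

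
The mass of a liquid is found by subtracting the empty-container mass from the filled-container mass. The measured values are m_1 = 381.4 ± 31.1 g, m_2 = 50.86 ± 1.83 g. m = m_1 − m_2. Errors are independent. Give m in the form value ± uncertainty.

330.5 ± 31.2 g

Each term contributes (cᵢ δxᵢ)² to (δm)²:
  (δm_1)² = 967;  (δm_2)² = 3.35
δm = √(971) = 31.2 g
m = 330.5 g.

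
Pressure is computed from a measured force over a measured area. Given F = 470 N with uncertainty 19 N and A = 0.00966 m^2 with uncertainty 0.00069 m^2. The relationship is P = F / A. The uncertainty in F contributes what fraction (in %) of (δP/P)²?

24.3%

(δP/P)² = (1·δF/F)² + (-1·δA/A)²
  F term: (1×0.0404)² = 0.00163
  A term: (-1×0.0714)² = 0.00510
Total = 0.00674. Share from F = 0.00163/0.00674 = 0.243.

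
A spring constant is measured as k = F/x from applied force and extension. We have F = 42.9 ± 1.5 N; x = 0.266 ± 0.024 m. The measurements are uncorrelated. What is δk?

15.6 N/m

Since k is a product/quotient, work with relative uncertainties:
  (1·δF/F)² = (1×0.0350)² = 0.00122;  (-1·δx/x)² = (-1×0.0902)² = 0.00814
δk/k = √(0.00936) = 0.0968
k = 161 N/m, so δk = 0.0968 × 161 = 15.6 N/m.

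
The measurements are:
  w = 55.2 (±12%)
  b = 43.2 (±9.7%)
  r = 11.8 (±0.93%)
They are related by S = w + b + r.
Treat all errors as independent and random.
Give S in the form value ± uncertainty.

110 ± 7.84

Each term contributes (cᵢ δxᵢ)² to (δS)²:
  (δw)² = 43.9;  (δb)² = 17.6;  (δr)² = 0.0120
δS = √(61.4) = 7.84
S = 110.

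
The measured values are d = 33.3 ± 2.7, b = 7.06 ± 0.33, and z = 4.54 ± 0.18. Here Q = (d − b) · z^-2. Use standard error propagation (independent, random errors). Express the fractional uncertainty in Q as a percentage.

Let u = d − b = 26.2. δu = √(δd² + δb²) = √(7.29 + 0.109) = 2.72, so δu/u = 0.104.
Q is then a monomial in u, z:
δQ/Q = √((δu/u)² + (-2·δz/z)²) = √(0.0107 + 0.00629) = 0.131

13.1%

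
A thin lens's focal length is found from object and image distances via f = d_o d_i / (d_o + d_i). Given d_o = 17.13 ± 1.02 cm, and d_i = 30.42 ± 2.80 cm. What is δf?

0.553 cm

∂f/∂d_o = (d_i/(d_o+d_i))² = 0.409;  ∂f/∂d_i = (d_o/(d_o+d_i))² = 0.130
δf = √((∂f/∂d_o · δd_o)² + (∂f/∂d_i · δd_i)²) = √(0.174 + 0.132) = 0.553 cm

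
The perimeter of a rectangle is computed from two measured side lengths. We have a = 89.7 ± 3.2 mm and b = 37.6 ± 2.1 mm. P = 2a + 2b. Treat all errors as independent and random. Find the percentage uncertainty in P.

Each term contributes (cᵢ δxᵢ)² to (δP)²:
  (2·δa)² = 41.0;  (2·δb)² = 17.6
δP = √(58.6) = 7.66 mm
P = 255 mm, so δP/P = 7.66/255 = 0.0301.

3.01%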